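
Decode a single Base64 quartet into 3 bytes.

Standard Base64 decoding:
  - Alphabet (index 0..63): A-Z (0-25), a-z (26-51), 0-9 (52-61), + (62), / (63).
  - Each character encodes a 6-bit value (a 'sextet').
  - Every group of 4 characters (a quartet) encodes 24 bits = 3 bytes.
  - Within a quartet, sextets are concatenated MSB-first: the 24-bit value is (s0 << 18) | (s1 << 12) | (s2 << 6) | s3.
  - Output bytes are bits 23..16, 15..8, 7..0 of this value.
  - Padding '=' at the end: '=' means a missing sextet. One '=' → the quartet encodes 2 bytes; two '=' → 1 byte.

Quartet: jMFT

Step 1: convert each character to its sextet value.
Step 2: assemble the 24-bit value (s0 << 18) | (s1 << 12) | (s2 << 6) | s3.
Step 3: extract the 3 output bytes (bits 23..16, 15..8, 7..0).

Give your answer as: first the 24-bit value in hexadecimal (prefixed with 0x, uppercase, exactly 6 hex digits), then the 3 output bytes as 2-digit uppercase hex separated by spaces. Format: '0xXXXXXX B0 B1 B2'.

Sextets: j=35, M=12, F=5, T=19
24-bit: (35<<18) | (12<<12) | (5<<6) | 19
      = 0x8C0000 | 0x00C000 | 0x000140 | 0x000013
      = 0x8CC153
Bytes: (v>>16)&0xFF=8C, (v>>8)&0xFF=C1, v&0xFF=53

Answer: 0x8CC153 8C C1 53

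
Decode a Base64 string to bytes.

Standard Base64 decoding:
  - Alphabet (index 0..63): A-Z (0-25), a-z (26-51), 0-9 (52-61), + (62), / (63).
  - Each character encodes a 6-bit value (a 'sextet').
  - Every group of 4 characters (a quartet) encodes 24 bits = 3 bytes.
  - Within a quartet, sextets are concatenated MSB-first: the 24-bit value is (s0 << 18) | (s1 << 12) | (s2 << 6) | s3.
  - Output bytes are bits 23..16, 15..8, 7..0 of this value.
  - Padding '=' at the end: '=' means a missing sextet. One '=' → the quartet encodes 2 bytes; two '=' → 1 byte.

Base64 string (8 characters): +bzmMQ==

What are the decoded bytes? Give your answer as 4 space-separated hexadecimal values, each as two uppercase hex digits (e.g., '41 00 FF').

After char 0 ('+'=62): chars_in_quartet=1 acc=0x3E bytes_emitted=0
After char 1 ('b'=27): chars_in_quartet=2 acc=0xF9B bytes_emitted=0
After char 2 ('z'=51): chars_in_quartet=3 acc=0x3E6F3 bytes_emitted=0
After char 3 ('m'=38): chars_in_quartet=4 acc=0xF9BCE6 -> emit F9 BC E6, reset; bytes_emitted=3
After char 4 ('M'=12): chars_in_quartet=1 acc=0xC bytes_emitted=3
After char 5 ('Q'=16): chars_in_quartet=2 acc=0x310 bytes_emitted=3
Padding '==': partial quartet acc=0x310 -> emit 31; bytes_emitted=4

Answer: F9 BC E6 31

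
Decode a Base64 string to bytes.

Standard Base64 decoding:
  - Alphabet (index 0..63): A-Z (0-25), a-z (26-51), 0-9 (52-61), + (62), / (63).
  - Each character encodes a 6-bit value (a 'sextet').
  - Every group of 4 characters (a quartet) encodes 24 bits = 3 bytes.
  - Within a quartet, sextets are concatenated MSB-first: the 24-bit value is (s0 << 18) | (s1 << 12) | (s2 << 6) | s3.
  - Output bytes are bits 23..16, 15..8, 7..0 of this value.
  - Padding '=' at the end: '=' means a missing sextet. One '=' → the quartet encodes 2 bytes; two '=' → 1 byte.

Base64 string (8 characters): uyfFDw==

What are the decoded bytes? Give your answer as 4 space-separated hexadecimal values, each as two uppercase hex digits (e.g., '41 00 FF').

Answer: BB 27 C5 0F

Derivation:
After char 0 ('u'=46): chars_in_quartet=1 acc=0x2E bytes_emitted=0
After char 1 ('y'=50): chars_in_quartet=2 acc=0xBB2 bytes_emitted=0
After char 2 ('f'=31): chars_in_quartet=3 acc=0x2EC9F bytes_emitted=0
After char 3 ('F'=5): chars_in_quartet=4 acc=0xBB27C5 -> emit BB 27 C5, reset; bytes_emitted=3
After char 4 ('D'=3): chars_in_quartet=1 acc=0x3 bytes_emitted=3
After char 5 ('w'=48): chars_in_quartet=2 acc=0xF0 bytes_emitted=3
Padding '==': partial quartet acc=0xF0 -> emit 0F; bytes_emitted=4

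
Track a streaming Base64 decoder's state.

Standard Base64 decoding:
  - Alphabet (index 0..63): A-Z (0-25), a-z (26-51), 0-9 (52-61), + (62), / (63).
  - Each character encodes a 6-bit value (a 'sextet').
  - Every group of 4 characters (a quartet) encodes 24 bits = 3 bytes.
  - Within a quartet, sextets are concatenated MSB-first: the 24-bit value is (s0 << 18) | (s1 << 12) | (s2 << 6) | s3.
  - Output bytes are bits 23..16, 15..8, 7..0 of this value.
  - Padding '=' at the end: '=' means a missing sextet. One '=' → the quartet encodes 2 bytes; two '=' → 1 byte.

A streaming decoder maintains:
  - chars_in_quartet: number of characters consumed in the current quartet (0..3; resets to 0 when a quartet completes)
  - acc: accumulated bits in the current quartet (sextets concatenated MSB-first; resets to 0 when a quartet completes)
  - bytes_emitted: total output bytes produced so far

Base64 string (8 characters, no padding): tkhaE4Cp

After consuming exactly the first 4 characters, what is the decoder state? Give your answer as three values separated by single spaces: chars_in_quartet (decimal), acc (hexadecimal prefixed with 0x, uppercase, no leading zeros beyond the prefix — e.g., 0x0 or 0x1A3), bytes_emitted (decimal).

After char 0 ('t'=45): chars_in_quartet=1 acc=0x2D bytes_emitted=0
After char 1 ('k'=36): chars_in_quartet=2 acc=0xB64 bytes_emitted=0
After char 2 ('h'=33): chars_in_quartet=3 acc=0x2D921 bytes_emitted=0
After char 3 ('a'=26): chars_in_quartet=4 acc=0xB6485A -> emit B6 48 5A, reset; bytes_emitted=3

Answer: 0 0x0 3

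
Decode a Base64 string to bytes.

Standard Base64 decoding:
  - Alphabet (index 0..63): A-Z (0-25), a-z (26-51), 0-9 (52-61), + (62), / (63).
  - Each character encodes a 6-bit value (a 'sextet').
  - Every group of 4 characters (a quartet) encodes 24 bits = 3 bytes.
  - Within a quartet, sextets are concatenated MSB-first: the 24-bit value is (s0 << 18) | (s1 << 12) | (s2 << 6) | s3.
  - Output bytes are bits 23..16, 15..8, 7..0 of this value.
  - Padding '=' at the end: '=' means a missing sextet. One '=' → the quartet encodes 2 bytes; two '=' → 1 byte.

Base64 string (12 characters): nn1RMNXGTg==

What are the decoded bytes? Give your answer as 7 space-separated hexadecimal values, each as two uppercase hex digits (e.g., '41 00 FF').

After char 0 ('n'=39): chars_in_quartet=1 acc=0x27 bytes_emitted=0
After char 1 ('n'=39): chars_in_quartet=2 acc=0x9E7 bytes_emitted=0
After char 2 ('1'=53): chars_in_quartet=3 acc=0x279F5 bytes_emitted=0
After char 3 ('R'=17): chars_in_quartet=4 acc=0x9E7D51 -> emit 9E 7D 51, reset; bytes_emitted=3
After char 4 ('M'=12): chars_in_quartet=1 acc=0xC bytes_emitted=3
After char 5 ('N'=13): chars_in_quartet=2 acc=0x30D bytes_emitted=3
After char 6 ('X'=23): chars_in_quartet=3 acc=0xC357 bytes_emitted=3
After char 7 ('G'=6): chars_in_quartet=4 acc=0x30D5C6 -> emit 30 D5 C6, reset; bytes_emitted=6
After char 8 ('T'=19): chars_in_quartet=1 acc=0x13 bytes_emitted=6
After char 9 ('g'=32): chars_in_quartet=2 acc=0x4E0 bytes_emitted=6
Padding '==': partial quartet acc=0x4E0 -> emit 4E; bytes_emitted=7

Answer: 9E 7D 51 30 D5 C6 4E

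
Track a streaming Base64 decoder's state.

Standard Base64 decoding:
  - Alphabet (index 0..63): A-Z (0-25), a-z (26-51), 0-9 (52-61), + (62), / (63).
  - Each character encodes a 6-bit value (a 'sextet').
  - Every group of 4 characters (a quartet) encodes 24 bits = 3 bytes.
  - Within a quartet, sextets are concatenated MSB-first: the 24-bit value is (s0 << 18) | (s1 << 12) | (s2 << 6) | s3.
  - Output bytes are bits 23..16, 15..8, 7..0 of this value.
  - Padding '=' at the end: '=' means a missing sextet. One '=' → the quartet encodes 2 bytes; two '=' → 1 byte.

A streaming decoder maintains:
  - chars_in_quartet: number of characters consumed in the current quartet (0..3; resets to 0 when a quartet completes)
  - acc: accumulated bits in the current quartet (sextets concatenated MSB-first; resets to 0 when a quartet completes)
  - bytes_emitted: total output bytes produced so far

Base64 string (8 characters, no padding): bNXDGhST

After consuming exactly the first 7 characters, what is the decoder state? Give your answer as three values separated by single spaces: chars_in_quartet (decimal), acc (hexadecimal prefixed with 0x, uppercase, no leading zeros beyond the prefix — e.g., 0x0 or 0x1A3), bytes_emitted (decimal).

Answer: 3 0x6852 3

Derivation:
After char 0 ('b'=27): chars_in_quartet=1 acc=0x1B bytes_emitted=0
After char 1 ('N'=13): chars_in_quartet=2 acc=0x6CD bytes_emitted=0
After char 2 ('X'=23): chars_in_quartet=3 acc=0x1B357 bytes_emitted=0
After char 3 ('D'=3): chars_in_quartet=4 acc=0x6CD5C3 -> emit 6C D5 C3, reset; bytes_emitted=3
After char 4 ('G'=6): chars_in_quartet=1 acc=0x6 bytes_emitted=3
After char 5 ('h'=33): chars_in_quartet=2 acc=0x1A1 bytes_emitted=3
After char 6 ('S'=18): chars_in_quartet=3 acc=0x6852 bytes_emitted=3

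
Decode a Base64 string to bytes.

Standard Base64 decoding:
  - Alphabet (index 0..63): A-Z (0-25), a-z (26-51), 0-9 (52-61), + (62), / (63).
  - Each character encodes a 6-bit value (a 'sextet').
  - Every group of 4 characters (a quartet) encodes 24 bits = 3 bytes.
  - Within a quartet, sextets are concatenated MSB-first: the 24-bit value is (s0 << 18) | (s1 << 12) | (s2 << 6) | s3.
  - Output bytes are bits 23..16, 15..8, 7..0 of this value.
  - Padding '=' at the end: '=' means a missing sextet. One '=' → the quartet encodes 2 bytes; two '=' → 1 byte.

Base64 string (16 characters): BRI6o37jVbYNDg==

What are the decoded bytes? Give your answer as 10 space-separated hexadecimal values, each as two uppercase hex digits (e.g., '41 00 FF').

Answer: 05 12 3A A3 7E E3 55 B6 0D 0E

Derivation:
After char 0 ('B'=1): chars_in_quartet=1 acc=0x1 bytes_emitted=0
After char 1 ('R'=17): chars_in_quartet=2 acc=0x51 bytes_emitted=0
After char 2 ('I'=8): chars_in_quartet=3 acc=0x1448 bytes_emitted=0
After char 3 ('6'=58): chars_in_quartet=4 acc=0x5123A -> emit 05 12 3A, reset; bytes_emitted=3
After char 4 ('o'=40): chars_in_quartet=1 acc=0x28 bytes_emitted=3
After char 5 ('3'=55): chars_in_quartet=2 acc=0xA37 bytes_emitted=3
After char 6 ('7'=59): chars_in_quartet=3 acc=0x28DFB bytes_emitted=3
After char 7 ('j'=35): chars_in_quartet=4 acc=0xA37EE3 -> emit A3 7E E3, reset; bytes_emitted=6
After char 8 ('V'=21): chars_in_quartet=1 acc=0x15 bytes_emitted=6
After char 9 ('b'=27): chars_in_quartet=2 acc=0x55B bytes_emitted=6
After char 10 ('Y'=24): chars_in_quartet=3 acc=0x156D8 bytes_emitted=6
After char 11 ('N'=13): chars_in_quartet=4 acc=0x55B60D -> emit 55 B6 0D, reset; bytes_emitted=9
After char 12 ('D'=3): chars_in_quartet=1 acc=0x3 bytes_emitted=9
After char 13 ('g'=32): chars_in_quartet=2 acc=0xE0 bytes_emitted=9
Padding '==': partial quartet acc=0xE0 -> emit 0E; bytes_emitted=10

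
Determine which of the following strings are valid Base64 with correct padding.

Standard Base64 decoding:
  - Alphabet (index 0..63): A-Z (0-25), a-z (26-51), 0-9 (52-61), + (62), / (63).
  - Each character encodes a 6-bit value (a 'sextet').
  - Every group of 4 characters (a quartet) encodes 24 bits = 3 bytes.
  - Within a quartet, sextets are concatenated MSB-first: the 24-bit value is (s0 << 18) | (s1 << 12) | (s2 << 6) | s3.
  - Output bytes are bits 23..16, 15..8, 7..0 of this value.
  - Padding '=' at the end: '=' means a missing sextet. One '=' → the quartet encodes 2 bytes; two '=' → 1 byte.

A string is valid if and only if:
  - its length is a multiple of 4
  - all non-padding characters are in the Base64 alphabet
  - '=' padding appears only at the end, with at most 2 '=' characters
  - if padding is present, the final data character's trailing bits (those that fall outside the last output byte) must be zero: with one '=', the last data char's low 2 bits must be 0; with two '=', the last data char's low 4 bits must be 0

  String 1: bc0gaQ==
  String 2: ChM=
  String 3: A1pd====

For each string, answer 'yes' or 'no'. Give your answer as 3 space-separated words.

Answer: yes yes no

Derivation:
String 1: 'bc0gaQ==' → valid
String 2: 'ChM=' → valid
String 3: 'A1pd====' → invalid (4 pad chars (max 2))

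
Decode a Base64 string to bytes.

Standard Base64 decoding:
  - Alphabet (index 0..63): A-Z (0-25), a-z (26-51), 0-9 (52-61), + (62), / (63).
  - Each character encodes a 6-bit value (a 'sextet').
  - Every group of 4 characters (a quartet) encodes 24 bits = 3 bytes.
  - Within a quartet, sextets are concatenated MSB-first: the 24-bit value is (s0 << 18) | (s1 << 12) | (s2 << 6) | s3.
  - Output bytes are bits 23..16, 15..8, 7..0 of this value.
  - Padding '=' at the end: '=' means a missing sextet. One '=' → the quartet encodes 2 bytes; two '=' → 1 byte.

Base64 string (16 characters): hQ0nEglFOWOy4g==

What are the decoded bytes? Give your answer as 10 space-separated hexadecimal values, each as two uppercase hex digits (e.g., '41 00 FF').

After char 0 ('h'=33): chars_in_quartet=1 acc=0x21 bytes_emitted=0
After char 1 ('Q'=16): chars_in_quartet=2 acc=0x850 bytes_emitted=0
After char 2 ('0'=52): chars_in_quartet=3 acc=0x21434 bytes_emitted=0
After char 3 ('n'=39): chars_in_quartet=4 acc=0x850D27 -> emit 85 0D 27, reset; bytes_emitted=3
After char 4 ('E'=4): chars_in_quartet=1 acc=0x4 bytes_emitted=3
After char 5 ('g'=32): chars_in_quartet=2 acc=0x120 bytes_emitted=3
After char 6 ('l'=37): chars_in_quartet=3 acc=0x4825 bytes_emitted=3
After char 7 ('F'=5): chars_in_quartet=4 acc=0x120945 -> emit 12 09 45, reset; bytes_emitted=6
After char 8 ('O'=14): chars_in_quartet=1 acc=0xE bytes_emitted=6
After char 9 ('W'=22): chars_in_quartet=2 acc=0x396 bytes_emitted=6
After char 10 ('O'=14): chars_in_quartet=3 acc=0xE58E bytes_emitted=6
After char 11 ('y'=50): chars_in_quartet=4 acc=0x3963B2 -> emit 39 63 B2, reset; bytes_emitted=9
After char 12 ('4'=56): chars_in_quartet=1 acc=0x38 bytes_emitted=9
After char 13 ('g'=32): chars_in_quartet=2 acc=0xE20 bytes_emitted=9
Padding '==': partial quartet acc=0xE20 -> emit E2; bytes_emitted=10

Answer: 85 0D 27 12 09 45 39 63 B2 E2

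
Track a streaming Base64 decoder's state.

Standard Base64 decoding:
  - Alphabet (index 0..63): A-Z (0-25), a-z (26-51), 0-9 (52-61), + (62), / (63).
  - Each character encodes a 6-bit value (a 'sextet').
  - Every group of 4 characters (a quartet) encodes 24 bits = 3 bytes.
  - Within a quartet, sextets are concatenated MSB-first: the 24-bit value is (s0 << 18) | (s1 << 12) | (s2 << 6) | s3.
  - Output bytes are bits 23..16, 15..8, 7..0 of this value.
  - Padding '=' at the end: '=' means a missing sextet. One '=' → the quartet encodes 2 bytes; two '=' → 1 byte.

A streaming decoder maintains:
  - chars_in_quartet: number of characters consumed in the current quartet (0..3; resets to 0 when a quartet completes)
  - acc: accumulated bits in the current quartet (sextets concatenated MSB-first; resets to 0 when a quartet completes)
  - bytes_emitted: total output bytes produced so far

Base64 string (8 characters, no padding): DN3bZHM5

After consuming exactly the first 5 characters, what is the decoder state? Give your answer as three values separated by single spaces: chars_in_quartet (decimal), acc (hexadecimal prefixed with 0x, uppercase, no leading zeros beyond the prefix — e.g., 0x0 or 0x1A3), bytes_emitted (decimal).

Answer: 1 0x19 3

Derivation:
After char 0 ('D'=3): chars_in_quartet=1 acc=0x3 bytes_emitted=0
After char 1 ('N'=13): chars_in_quartet=2 acc=0xCD bytes_emitted=0
After char 2 ('3'=55): chars_in_quartet=3 acc=0x3377 bytes_emitted=0
After char 3 ('b'=27): chars_in_quartet=4 acc=0xCDDDB -> emit 0C DD DB, reset; bytes_emitted=3
After char 4 ('Z'=25): chars_in_quartet=1 acc=0x19 bytes_emitted=3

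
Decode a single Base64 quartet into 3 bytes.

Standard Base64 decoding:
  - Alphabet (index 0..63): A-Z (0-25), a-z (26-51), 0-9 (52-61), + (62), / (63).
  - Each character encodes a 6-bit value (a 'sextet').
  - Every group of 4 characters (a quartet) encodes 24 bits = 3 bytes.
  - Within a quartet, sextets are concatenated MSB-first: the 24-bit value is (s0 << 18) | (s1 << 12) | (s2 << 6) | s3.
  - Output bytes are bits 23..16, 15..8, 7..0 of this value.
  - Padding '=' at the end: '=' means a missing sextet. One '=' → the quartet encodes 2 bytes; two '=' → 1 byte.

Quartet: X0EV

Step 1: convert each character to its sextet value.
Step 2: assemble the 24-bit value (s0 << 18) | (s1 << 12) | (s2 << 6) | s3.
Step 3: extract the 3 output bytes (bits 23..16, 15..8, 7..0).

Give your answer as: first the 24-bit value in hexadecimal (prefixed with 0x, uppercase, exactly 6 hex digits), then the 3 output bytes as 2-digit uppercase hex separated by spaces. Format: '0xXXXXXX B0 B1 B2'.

Sextets: X=23, 0=52, E=4, V=21
24-bit: (23<<18) | (52<<12) | (4<<6) | 21
      = 0x5C0000 | 0x034000 | 0x000100 | 0x000015
      = 0x5F4115
Bytes: (v>>16)&0xFF=5F, (v>>8)&0xFF=41, v&0xFF=15

Answer: 0x5F4115 5F 41 15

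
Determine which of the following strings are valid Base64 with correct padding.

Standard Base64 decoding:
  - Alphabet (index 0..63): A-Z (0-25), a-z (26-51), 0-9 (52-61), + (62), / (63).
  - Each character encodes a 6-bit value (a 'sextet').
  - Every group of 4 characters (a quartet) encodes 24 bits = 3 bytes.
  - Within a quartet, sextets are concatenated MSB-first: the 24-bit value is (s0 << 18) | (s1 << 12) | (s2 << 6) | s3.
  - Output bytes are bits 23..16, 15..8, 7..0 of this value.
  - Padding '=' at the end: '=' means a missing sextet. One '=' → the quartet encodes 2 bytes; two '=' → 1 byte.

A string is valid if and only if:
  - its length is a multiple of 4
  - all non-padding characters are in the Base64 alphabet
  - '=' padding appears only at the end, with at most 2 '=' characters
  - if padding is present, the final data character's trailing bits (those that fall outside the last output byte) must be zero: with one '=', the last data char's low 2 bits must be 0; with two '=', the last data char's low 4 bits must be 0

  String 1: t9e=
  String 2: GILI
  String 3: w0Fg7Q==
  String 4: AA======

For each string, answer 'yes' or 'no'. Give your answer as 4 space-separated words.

String 1: 't9e=' → invalid (bad trailing bits)
String 2: 'GILI' → valid
String 3: 'w0Fg7Q==' → valid
String 4: 'AA======' → invalid (6 pad chars (max 2))

Answer: no yes yes no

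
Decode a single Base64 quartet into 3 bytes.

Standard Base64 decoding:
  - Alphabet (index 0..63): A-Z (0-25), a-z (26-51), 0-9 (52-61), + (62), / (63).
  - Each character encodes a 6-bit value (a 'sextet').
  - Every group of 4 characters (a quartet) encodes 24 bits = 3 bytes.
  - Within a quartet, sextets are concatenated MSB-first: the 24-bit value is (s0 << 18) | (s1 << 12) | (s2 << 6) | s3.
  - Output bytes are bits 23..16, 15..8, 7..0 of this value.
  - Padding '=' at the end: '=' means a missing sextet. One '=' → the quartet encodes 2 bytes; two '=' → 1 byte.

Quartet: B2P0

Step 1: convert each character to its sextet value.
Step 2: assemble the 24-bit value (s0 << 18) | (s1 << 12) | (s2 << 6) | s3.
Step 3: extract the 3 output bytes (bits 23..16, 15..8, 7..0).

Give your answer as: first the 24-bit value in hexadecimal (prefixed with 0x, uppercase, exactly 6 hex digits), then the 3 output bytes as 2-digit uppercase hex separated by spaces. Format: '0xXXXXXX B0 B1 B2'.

Answer: 0x0763F4 07 63 F4

Derivation:
Sextets: B=1, 2=54, P=15, 0=52
24-bit: (1<<18) | (54<<12) | (15<<6) | 52
      = 0x040000 | 0x036000 | 0x0003C0 | 0x000034
      = 0x0763F4
Bytes: (v>>16)&0xFF=07, (v>>8)&0xFF=63, v&0xFF=F4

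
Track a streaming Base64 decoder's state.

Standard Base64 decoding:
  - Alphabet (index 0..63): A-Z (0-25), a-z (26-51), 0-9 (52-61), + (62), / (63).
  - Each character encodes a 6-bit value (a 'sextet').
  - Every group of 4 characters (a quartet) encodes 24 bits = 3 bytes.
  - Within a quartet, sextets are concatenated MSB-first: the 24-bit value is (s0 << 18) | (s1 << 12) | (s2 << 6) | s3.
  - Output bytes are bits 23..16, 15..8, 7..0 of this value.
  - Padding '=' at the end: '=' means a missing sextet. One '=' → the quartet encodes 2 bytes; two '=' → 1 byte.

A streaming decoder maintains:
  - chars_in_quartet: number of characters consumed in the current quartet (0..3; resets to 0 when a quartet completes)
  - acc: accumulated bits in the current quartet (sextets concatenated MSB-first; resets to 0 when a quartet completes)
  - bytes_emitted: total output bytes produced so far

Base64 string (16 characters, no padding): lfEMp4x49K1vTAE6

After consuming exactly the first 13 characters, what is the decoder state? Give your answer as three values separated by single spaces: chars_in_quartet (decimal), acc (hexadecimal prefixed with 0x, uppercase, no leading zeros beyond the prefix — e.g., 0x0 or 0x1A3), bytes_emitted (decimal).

After char 0 ('l'=37): chars_in_quartet=1 acc=0x25 bytes_emitted=0
After char 1 ('f'=31): chars_in_quartet=2 acc=0x95F bytes_emitted=0
After char 2 ('E'=4): chars_in_quartet=3 acc=0x257C4 bytes_emitted=0
After char 3 ('M'=12): chars_in_quartet=4 acc=0x95F10C -> emit 95 F1 0C, reset; bytes_emitted=3
After char 4 ('p'=41): chars_in_quartet=1 acc=0x29 bytes_emitted=3
After char 5 ('4'=56): chars_in_quartet=2 acc=0xA78 bytes_emitted=3
After char 6 ('x'=49): chars_in_quartet=3 acc=0x29E31 bytes_emitted=3
After char 7 ('4'=56): chars_in_quartet=4 acc=0xA78C78 -> emit A7 8C 78, reset; bytes_emitted=6
After char 8 ('9'=61): chars_in_quartet=1 acc=0x3D bytes_emitted=6
After char 9 ('K'=10): chars_in_quartet=2 acc=0xF4A bytes_emitted=6
After char 10 ('1'=53): chars_in_quartet=3 acc=0x3D2B5 bytes_emitted=6
After char 11 ('v'=47): chars_in_quartet=4 acc=0xF4AD6F -> emit F4 AD 6F, reset; bytes_emitted=9
After char 12 ('T'=19): chars_in_quartet=1 acc=0x13 bytes_emitted=9

Answer: 1 0x13 9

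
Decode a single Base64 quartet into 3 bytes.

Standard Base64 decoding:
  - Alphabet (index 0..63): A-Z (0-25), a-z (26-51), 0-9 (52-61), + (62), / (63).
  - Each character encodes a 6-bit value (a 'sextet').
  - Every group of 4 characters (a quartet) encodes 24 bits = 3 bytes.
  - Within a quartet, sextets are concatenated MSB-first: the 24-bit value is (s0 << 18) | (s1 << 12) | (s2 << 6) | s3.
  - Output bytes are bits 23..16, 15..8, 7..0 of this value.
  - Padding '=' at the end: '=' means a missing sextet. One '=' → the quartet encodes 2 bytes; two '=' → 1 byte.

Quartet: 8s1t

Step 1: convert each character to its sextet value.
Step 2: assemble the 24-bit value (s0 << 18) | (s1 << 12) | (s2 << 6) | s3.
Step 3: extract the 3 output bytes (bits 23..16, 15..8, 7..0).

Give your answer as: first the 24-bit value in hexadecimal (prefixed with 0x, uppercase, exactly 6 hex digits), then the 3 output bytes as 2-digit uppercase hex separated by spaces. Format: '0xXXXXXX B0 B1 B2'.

Answer: 0xF2CD6D F2 CD 6D

Derivation:
Sextets: 8=60, s=44, 1=53, t=45
24-bit: (60<<18) | (44<<12) | (53<<6) | 45
      = 0xF00000 | 0x02C000 | 0x000D40 | 0x00002D
      = 0xF2CD6D
Bytes: (v>>16)&0xFF=F2, (v>>8)&0xFF=CD, v&0xFF=6D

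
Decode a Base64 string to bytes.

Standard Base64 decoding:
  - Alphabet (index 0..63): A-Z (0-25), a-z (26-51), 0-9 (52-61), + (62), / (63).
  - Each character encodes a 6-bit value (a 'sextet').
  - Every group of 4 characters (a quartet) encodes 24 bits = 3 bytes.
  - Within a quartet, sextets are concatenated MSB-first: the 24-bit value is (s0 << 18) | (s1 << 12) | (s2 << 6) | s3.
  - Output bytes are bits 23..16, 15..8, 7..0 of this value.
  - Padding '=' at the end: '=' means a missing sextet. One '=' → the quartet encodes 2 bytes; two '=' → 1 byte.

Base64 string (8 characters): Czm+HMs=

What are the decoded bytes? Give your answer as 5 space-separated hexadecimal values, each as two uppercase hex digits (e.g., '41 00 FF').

After char 0 ('C'=2): chars_in_quartet=1 acc=0x2 bytes_emitted=0
After char 1 ('z'=51): chars_in_quartet=2 acc=0xB3 bytes_emitted=0
After char 2 ('m'=38): chars_in_quartet=3 acc=0x2CE6 bytes_emitted=0
After char 3 ('+'=62): chars_in_quartet=4 acc=0xB39BE -> emit 0B 39 BE, reset; bytes_emitted=3
After char 4 ('H'=7): chars_in_quartet=1 acc=0x7 bytes_emitted=3
After char 5 ('M'=12): chars_in_quartet=2 acc=0x1CC bytes_emitted=3
After char 6 ('s'=44): chars_in_quartet=3 acc=0x732C bytes_emitted=3
Padding '=': partial quartet acc=0x732C -> emit 1C CB; bytes_emitted=5

Answer: 0B 39 BE 1C CB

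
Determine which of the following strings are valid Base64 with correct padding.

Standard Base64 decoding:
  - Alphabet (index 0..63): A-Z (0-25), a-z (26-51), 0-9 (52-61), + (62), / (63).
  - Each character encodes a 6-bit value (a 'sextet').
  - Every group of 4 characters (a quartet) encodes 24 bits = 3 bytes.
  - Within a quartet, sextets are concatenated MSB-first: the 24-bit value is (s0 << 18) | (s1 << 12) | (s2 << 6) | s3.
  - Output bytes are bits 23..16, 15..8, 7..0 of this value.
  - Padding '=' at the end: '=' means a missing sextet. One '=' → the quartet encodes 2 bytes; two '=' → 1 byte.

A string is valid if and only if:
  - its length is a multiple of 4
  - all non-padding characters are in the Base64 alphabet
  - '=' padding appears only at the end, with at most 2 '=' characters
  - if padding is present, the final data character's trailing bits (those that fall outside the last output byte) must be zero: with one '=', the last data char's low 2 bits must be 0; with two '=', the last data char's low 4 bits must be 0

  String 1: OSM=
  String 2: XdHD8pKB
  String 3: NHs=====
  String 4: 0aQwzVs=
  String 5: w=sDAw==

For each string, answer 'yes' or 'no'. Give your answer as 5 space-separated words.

String 1: 'OSM=' → valid
String 2: 'XdHD8pKB' → valid
String 3: 'NHs=====' → invalid (5 pad chars (max 2))
String 4: '0aQwzVs=' → valid
String 5: 'w=sDAw==' → invalid (bad char(s): ['=']; '=' in middle)

Answer: yes yes no yes no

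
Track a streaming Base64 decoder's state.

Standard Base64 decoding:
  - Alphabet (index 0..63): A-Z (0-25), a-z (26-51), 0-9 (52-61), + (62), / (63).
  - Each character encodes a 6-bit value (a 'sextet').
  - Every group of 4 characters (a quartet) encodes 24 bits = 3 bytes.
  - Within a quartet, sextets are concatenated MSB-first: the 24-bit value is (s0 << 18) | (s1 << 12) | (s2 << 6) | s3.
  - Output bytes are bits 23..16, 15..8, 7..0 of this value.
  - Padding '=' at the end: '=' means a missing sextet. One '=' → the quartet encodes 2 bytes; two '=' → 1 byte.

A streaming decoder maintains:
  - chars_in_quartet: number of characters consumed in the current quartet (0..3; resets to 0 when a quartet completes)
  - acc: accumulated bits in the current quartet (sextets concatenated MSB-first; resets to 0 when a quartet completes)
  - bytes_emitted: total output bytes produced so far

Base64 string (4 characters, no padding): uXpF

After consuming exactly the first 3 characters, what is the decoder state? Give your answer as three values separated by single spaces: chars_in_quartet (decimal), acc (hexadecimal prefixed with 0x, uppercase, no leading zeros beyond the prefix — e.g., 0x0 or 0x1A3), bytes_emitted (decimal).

Answer: 3 0x2E5E9 0

Derivation:
After char 0 ('u'=46): chars_in_quartet=1 acc=0x2E bytes_emitted=0
After char 1 ('X'=23): chars_in_quartet=2 acc=0xB97 bytes_emitted=0
After char 2 ('p'=41): chars_in_quartet=3 acc=0x2E5E9 bytes_emitted=0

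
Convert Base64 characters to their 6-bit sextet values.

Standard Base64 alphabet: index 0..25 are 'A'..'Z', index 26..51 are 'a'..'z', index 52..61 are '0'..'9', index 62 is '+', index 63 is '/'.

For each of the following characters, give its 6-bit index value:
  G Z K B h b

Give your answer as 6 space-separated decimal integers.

'G': A..Z range, ord('G') − ord('A') = 6
'Z': A..Z range, ord('Z') − ord('A') = 25
'K': A..Z range, ord('K') − ord('A') = 10
'B': A..Z range, ord('B') − ord('A') = 1
'h': a..z range, 26 + ord('h') − ord('a') = 33
'b': a..z range, 26 + ord('b') − ord('a') = 27

Answer: 6 25 10 1 33 27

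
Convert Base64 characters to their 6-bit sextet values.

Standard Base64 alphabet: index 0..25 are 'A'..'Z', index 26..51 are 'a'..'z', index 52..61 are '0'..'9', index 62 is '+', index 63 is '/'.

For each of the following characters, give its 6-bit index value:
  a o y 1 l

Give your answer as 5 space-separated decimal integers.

'a': a..z range, 26 + ord('a') − ord('a') = 26
'o': a..z range, 26 + ord('o') − ord('a') = 40
'y': a..z range, 26 + ord('y') − ord('a') = 50
'1': 0..9 range, 52 + ord('1') − ord('0') = 53
'l': a..z range, 26 + ord('l') − ord('a') = 37

Answer: 26 40 50 53 37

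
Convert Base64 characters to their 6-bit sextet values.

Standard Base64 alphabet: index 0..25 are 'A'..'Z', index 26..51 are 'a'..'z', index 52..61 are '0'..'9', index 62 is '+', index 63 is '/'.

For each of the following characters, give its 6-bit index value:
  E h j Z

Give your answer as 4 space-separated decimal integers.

'E': A..Z range, ord('E') − ord('A') = 4
'h': a..z range, 26 + ord('h') − ord('a') = 33
'j': a..z range, 26 + ord('j') − ord('a') = 35
'Z': A..Z range, ord('Z') − ord('A') = 25

Answer: 4 33 35 25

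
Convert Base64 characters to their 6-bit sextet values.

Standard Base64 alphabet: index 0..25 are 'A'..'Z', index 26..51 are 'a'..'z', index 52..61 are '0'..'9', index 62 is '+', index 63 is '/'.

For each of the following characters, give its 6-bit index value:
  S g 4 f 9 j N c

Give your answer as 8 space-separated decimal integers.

Answer: 18 32 56 31 61 35 13 28

Derivation:
'S': A..Z range, ord('S') − ord('A') = 18
'g': a..z range, 26 + ord('g') − ord('a') = 32
'4': 0..9 range, 52 + ord('4') − ord('0') = 56
'f': a..z range, 26 + ord('f') − ord('a') = 31
'9': 0..9 range, 52 + ord('9') − ord('0') = 61
'j': a..z range, 26 + ord('j') − ord('a') = 35
'N': A..Z range, ord('N') − ord('A') = 13
'c': a..z range, 26 + ord('c') − ord('a') = 28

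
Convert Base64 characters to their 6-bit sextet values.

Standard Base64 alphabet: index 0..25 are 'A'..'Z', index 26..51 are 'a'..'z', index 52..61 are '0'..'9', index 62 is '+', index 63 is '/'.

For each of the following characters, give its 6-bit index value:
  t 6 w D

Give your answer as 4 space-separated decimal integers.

't': a..z range, 26 + ord('t') − ord('a') = 45
'6': 0..9 range, 52 + ord('6') − ord('0') = 58
'w': a..z range, 26 + ord('w') − ord('a') = 48
'D': A..Z range, ord('D') − ord('A') = 3

Answer: 45 58 48 3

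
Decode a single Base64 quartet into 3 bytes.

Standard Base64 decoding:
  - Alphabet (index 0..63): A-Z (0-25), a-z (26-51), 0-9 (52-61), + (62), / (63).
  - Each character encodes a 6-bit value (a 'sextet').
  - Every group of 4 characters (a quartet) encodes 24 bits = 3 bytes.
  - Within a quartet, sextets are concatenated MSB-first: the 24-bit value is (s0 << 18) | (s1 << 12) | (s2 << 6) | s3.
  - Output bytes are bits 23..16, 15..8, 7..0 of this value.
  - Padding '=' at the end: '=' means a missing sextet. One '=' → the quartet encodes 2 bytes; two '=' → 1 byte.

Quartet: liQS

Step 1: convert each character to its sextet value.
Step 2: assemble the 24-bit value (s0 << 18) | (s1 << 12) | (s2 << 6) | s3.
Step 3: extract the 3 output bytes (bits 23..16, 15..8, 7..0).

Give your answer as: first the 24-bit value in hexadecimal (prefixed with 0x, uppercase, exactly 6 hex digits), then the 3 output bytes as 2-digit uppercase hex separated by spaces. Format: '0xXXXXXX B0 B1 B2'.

Answer: 0x962412 96 24 12

Derivation:
Sextets: l=37, i=34, Q=16, S=18
24-bit: (37<<18) | (34<<12) | (16<<6) | 18
      = 0x940000 | 0x022000 | 0x000400 | 0x000012
      = 0x962412
Bytes: (v>>16)&0xFF=96, (v>>8)&0xFF=24, v&0xFF=12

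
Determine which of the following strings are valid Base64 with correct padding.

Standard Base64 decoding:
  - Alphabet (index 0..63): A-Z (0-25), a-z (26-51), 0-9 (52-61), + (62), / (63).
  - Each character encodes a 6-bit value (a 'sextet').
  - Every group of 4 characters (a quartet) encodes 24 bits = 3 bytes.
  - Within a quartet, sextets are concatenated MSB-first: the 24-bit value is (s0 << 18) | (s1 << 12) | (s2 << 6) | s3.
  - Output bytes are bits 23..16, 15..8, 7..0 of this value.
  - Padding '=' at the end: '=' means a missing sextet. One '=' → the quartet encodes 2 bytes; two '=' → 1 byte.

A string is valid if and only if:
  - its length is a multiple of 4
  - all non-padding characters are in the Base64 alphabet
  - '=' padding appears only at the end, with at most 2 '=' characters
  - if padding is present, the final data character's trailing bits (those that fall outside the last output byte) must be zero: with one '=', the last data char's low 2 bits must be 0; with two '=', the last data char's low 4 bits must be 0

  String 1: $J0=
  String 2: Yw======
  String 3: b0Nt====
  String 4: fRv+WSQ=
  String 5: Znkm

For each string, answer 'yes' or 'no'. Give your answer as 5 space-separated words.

String 1: '$J0=' → invalid (bad char(s): ['$'])
String 2: 'Yw======' → invalid (6 pad chars (max 2))
String 3: 'b0Nt====' → invalid (4 pad chars (max 2))
String 4: 'fRv+WSQ=' → valid
String 5: 'Znkm' → valid

Answer: no no no yes yes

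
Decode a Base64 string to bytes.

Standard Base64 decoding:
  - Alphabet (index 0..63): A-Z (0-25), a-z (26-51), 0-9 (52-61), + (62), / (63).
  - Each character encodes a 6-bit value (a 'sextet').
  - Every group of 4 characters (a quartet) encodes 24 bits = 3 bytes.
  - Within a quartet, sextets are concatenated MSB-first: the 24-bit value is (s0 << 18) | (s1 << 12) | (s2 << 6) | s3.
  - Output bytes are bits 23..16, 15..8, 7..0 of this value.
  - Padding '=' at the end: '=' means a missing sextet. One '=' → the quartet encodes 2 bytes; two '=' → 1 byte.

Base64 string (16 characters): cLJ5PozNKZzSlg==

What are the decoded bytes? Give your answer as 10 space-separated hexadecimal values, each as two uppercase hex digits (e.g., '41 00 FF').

After char 0 ('c'=28): chars_in_quartet=1 acc=0x1C bytes_emitted=0
After char 1 ('L'=11): chars_in_quartet=2 acc=0x70B bytes_emitted=0
After char 2 ('J'=9): chars_in_quartet=3 acc=0x1C2C9 bytes_emitted=0
After char 3 ('5'=57): chars_in_quartet=4 acc=0x70B279 -> emit 70 B2 79, reset; bytes_emitted=3
After char 4 ('P'=15): chars_in_quartet=1 acc=0xF bytes_emitted=3
After char 5 ('o'=40): chars_in_quartet=2 acc=0x3E8 bytes_emitted=3
After char 6 ('z'=51): chars_in_quartet=3 acc=0xFA33 bytes_emitted=3
After char 7 ('N'=13): chars_in_quartet=4 acc=0x3E8CCD -> emit 3E 8C CD, reset; bytes_emitted=6
After char 8 ('K'=10): chars_in_quartet=1 acc=0xA bytes_emitted=6
After char 9 ('Z'=25): chars_in_quartet=2 acc=0x299 bytes_emitted=6
After char 10 ('z'=51): chars_in_quartet=3 acc=0xA673 bytes_emitted=6
After char 11 ('S'=18): chars_in_quartet=4 acc=0x299CD2 -> emit 29 9C D2, reset; bytes_emitted=9
After char 12 ('l'=37): chars_in_quartet=1 acc=0x25 bytes_emitted=9
After char 13 ('g'=32): chars_in_quartet=2 acc=0x960 bytes_emitted=9
Padding '==': partial quartet acc=0x960 -> emit 96; bytes_emitted=10

Answer: 70 B2 79 3E 8C CD 29 9C D2 96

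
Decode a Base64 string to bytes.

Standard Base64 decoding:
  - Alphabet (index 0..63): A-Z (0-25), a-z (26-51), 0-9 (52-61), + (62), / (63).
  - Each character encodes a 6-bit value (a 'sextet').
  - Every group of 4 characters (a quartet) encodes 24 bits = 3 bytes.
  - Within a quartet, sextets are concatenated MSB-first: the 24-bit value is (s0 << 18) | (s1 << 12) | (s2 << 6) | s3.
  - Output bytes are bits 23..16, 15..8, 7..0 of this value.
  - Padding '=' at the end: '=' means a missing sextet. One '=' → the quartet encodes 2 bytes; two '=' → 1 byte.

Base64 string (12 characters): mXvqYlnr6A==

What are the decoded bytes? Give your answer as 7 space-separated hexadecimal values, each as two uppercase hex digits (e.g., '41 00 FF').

Answer: 99 7B EA 62 59 EB E8

Derivation:
After char 0 ('m'=38): chars_in_quartet=1 acc=0x26 bytes_emitted=0
After char 1 ('X'=23): chars_in_quartet=2 acc=0x997 bytes_emitted=0
After char 2 ('v'=47): chars_in_quartet=3 acc=0x265EF bytes_emitted=0
After char 3 ('q'=42): chars_in_quartet=4 acc=0x997BEA -> emit 99 7B EA, reset; bytes_emitted=3
After char 4 ('Y'=24): chars_in_quartet=1 acc=0x18 bytes_emitted=3
After char 5 ('l'=37): chars_in_quartet=2 acc=0x625 bytes_emitted=3
After char 6 ('n'=39): chars_in_quartet=3 acc=0x18967 bytes_emitted=3
After char 7 ('r'=43): chars_in_quartet=4 acc=0x6259EB -> emit 62 59 EB, reset; bytes_emitted=6
After char 8 ('6'=58): chars_in_quartet=1 acc=0x3A bytes_emitted=6
After char 9 ('A'=0): chars_in_quartet=2 acc=0xE80 bytes_emitted=6
Padding '==': partial quartet acc=0xE80 -> emit E8; bytes_emitted=7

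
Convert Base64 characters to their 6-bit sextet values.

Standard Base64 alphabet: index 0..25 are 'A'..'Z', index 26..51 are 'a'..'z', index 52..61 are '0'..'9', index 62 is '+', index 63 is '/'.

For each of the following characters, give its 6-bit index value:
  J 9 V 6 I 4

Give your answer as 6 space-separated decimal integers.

Answer: 9 61 21 58 8 56

Derivation:
'J': A..Z range, ord('J') − ord('A') = 9
'9': 0..9 range, 52 + ord('9') − ord('0') = 61
'V': A..Z range, ord('V') − ord('A') = 21
'6': 0..9 range, 52 + ord('6') − ord('0') = 58
'I': A..Z range, ord('I') − ord('A') = 8
'4': 0..9 range, 52 + ord('4') − ord('0') = 56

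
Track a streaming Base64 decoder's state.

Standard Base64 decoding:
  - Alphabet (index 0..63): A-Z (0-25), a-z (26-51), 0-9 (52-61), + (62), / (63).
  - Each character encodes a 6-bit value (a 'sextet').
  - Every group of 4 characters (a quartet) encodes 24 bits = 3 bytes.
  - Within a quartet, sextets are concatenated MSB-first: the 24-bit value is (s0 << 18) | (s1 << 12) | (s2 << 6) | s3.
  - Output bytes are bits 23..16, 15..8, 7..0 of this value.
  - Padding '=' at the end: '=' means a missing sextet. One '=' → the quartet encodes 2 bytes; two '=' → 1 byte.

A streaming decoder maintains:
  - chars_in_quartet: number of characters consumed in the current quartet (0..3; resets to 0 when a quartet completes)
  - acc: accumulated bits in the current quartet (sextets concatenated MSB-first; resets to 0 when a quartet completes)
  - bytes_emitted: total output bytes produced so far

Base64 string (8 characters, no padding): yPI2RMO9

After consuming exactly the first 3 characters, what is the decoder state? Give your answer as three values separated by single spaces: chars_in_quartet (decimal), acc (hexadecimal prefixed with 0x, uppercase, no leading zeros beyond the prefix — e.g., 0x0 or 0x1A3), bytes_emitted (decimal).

After char 0 ('y'=50): chars_in_quartet=1 acc=0x32 bytes_emitted=0
After char 1 ('P'=15): chars_in_quartet=2 acc=0xC8F bytes_emitted=0
After char 2 ('I'=8): chars_in_quartet=3 acc=0x323C8 bytes_emitted=0

Answer: 3 0x323C8 0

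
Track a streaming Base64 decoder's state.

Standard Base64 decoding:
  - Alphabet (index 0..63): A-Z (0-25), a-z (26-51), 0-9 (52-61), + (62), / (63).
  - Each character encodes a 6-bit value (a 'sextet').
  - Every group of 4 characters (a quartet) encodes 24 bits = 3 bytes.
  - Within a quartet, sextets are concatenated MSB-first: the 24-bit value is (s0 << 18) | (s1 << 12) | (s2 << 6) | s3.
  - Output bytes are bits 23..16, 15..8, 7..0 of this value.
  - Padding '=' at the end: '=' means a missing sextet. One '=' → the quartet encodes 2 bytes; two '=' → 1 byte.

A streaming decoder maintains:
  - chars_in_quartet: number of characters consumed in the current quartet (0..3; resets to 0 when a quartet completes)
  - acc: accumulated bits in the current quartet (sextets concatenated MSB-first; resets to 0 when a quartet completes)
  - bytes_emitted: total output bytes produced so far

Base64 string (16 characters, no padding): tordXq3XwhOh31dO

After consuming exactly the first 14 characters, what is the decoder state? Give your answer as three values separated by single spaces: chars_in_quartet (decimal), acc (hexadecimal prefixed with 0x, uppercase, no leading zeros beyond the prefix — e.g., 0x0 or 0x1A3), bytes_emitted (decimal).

Answer: 2 0xDF5 9

Derivation:
After char 0 ('t'=45): chars_in_quartet=1 acc=0x2D bytes_emitted=0
After char 1 ('o'=40): chars_in_quartet=2 acc=0xB68 bytes_emitted=0
After char 2 ('r'=43): chars_in_quartet=3 acc=0x2DA2B bytes_emitted=0
After char 3 ('d'=29): chars_in_quartet=4 acc=0xB68ADD -> emit B6 8A DD, reset; bytes_emitted=3
After char 4 ('X'=23): chars_in_quartet=1 acc=0x17 bytes_emitted=3
After char 5 ('q'=42): chars_in_quartet=2 acc=0x5EA bytes_emitted=3
After char 6 ('3'=55): chars_in_quartet=3 acc=0x17AB7 bytes_emitted=3
After char 7 ('X'=23): chars_in_quartet=4 acc=0x5EADD7 -> emit 5E AD D7, reset; bytes_emitted=6
After char 8 ('w'=48): chars_in_quartet=1 acc=0x30 bytes_emitted=6
After char 9 ('h'=33): chars_in_quartet=2 acc=0xC21 bytes_emitted=6
After char 10 ('O'=14): chars_in_quartet=3 acc=0x3084E bytes_emitted=6
After char 11 ('h'=33): chars_in_quartet=4 acc=0xC213A1 -> emit C2 13 A1, reset; bytes_emitted=9
After char 12 ('3'=55): chars_in_quartet=1 acc=0x37 bytes_emitted=9
After char 13 ('1'=53): chars_in_quartet=2 acc=0xDF5 bytes_emitted=9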